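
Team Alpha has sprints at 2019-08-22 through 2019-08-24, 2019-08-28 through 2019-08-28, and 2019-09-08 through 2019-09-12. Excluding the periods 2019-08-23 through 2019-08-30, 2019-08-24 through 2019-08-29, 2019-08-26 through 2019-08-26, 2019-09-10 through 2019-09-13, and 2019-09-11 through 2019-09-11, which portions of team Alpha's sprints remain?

Merge the second list: 2019-08-23 through 2019-08-30, 2019-09-10 through 2019-09-13.
2019-08-22 through 2019-08-24 \ B = 2019-08-22 through 2019-08-22.
2019-08-28 through 2019-08-28: entirely removed.
2019-09-08 through 2019-09-12 \ B = 2019-09-08 through 2019-09-09.

2019-08-22 through 2019-08-22, 2019-09-08 through 2019-09-09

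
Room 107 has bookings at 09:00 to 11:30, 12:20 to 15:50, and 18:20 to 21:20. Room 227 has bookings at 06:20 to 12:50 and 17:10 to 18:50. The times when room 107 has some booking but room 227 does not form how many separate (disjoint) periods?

A \ B = 12:50-15:50, 18:50-21:20.
That is 2 disjoint pieces.

2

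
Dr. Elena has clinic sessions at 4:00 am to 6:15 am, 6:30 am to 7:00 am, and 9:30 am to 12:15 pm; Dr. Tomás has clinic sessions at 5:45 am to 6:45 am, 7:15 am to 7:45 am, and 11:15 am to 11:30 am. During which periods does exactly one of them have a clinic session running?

4:00 am-5:45 am, 6:15 am-6:30 am, 6:45 am-7:00 am, 7:15 am-7:45 am, 9:30 am-11:15 am, 11:30 am-12:15 pm

Only in the first: 4:00 am-5:45 am, 6:45 am-7:00 am, 9:30 am-11:15 am, 11:30 am-12:15 pm.
Only in the second: 6:15 am-6:30 am, 7:15 am-7:45 am.
Together these are the periods covered by exactly one.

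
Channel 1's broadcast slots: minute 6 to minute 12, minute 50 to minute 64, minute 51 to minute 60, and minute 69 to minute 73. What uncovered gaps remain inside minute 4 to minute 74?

minute 4 to minute 6, minute 12 to minute 50, minute 64 to minute 69, minute 73 to minute 74

The merged coverage is minute 6 to minute 12, minute 50 to minute 64, minute 69 to minute 73.
Uncovered inside minute 4 to minute 74: minute 4 to minute 6, minute 12 to minute 50, minute 64 to minute 69, minute 73 to minute 74.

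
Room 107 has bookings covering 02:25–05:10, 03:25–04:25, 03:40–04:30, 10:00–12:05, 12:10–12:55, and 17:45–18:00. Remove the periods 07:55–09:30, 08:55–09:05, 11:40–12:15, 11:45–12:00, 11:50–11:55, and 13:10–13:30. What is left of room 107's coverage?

First set merges to 02:25–05:10, 10:00–12:05, 12:10–12:55, 17:45–18:00.
Second set merges to 07:55–09:30, 11:40–12:15, 13:10–13:30.
02:25–05:10 is untouched.
10:00–12:05 with B removed leaves 10:00–11:40.
12:10–12:55 with B removed leaves 12:15–12:55.
17:45–18:00 is untouched.

02:25–05:10, 10:00–11:40, 12:15–12:55, 17:45–18:00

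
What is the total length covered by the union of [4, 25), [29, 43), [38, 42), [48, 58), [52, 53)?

45

Merged: [4, 25), [29, 43), [48, 58).
Lengths: 21 + 14 + 10 = 45.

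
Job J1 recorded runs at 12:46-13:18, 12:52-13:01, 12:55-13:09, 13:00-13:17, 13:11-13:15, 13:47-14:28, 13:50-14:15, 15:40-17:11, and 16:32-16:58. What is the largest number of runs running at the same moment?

4

Walk the sorted start/end points keeping a running depth.
The depth first hits 4 at 13:00.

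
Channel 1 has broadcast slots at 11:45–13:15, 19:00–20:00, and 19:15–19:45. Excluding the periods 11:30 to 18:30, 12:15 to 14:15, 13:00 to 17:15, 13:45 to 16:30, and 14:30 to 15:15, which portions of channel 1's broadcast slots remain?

Merge the first list: 11:45-13:15, 19:00-20:00.
Merge the second list: 11:30-18:30.
11:45-13:15: fully covered by B → removed.
19:00-20:00: no B overlap → unchanged.

19:00-20:00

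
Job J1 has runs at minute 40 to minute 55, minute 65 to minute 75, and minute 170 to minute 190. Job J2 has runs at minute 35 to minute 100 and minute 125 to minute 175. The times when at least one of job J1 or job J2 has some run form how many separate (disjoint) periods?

A ∪ B = minute 35 to minute 100, minute 125 to minute 190.
That is 2 disjoint pieces.

2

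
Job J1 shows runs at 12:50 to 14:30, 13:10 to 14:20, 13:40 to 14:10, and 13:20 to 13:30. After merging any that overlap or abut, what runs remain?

Sort by start: 12:50-14:30, 13:10-14:20, 13:20-13:30, 13:40-14:10.
13:10-14:20 overlaps/touches 12:50-14:30 → extend to 12:50-14:30.
13:20-13:30 overlaps/touches 12:50-14:30 → extend to 12:50-14:30.
13:40-14:10 overlaps/touches 12:50-14:30 → extend to 12:50-14:30.

12:50-14:30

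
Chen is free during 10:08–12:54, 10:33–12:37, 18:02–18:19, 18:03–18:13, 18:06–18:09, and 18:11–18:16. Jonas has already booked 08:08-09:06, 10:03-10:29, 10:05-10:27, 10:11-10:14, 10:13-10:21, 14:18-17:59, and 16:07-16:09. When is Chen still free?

10:29–12:54, 18:02–18:19

First set merges to 10:08–12:54, 18:02–18:19.
Second set merges to 08:08–09:06, 10:03–10:29, 14:18–17:59.
10:08–12:54 \ B = 10:29–12:54.
18:02–18:19: nothing removed.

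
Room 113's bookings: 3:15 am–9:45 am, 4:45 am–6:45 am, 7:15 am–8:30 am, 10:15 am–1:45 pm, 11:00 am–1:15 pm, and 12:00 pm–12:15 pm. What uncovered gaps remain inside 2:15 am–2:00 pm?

Covered (merged): 3:15 am–9:45 am, 10:15 am–1:45 pm.
Complement within 2:15 am–2:00 pm: 2:15 am–3:15 am, 9:45 am–10:15 am, 1:45 pm–2:00 pm.

2:15 am–3:15 am, 9:45 am–10:15 am, 1:45 pm–2:00 pm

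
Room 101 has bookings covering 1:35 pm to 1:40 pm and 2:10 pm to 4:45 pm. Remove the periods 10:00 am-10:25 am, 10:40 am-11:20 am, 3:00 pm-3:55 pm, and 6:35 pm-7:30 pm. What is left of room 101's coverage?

1:35 pm–1:40 pm, 2:10 pm–3:00 pm, 3:55 pm–4:45 pm

1:35 pm–1:40 pm is untouched.
2:10 pm–4:45 pm with B removed leaves 2:10 pm–3:00 pm, 3:55 pm–4:45 pm.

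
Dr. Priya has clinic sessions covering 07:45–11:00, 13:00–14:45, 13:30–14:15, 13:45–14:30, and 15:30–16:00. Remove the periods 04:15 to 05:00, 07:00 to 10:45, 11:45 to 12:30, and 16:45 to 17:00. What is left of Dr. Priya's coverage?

10:45–11:00, 13:00–14:45, 15:30–16:00

First set merges to 07:45–11:00, 13:00–14:45, 15:30–16:00.
07:45–11:00 \ B = 10:45–11:00.
13:00–14:45: nothing removed.
15:30–16:00: nothing removed.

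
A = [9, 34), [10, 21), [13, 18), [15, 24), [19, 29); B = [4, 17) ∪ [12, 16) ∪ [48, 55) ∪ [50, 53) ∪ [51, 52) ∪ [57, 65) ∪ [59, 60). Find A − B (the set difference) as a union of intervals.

[17, 34)

A, merged: [9, 34).
B, merged: [4, 17), [48, 55), [57, 65).
[9, 34) minus B → [17, 34).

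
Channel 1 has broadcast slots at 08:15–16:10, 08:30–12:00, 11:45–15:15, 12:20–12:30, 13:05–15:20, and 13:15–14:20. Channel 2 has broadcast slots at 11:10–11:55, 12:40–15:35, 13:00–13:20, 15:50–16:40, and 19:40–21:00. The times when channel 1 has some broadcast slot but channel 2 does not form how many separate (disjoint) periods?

3

A, merged: 08:15–16:10.
B, merged: 11:10–11:55, 12:40–15:35, 15:50–16:40, 19:40–21:00.
A \ B = 08:15–11:10, 11:55–12:40, 15:35–15:50.
That is 3 disjoint pieces.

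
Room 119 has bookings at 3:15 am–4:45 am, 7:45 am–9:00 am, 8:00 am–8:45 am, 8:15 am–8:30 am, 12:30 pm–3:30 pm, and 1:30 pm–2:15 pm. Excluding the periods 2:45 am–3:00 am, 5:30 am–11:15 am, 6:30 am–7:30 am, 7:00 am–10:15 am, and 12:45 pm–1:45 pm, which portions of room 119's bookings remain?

3:15 am-4:45 am, 12:30 pm-12:45 pm, 1:45 pm-3:30 pm

A, merged: 3:15 am-4:45 am, 7:45 am-9:00 am, 12:30 pm-3:30 pm.
B, merged: 2:45 am-3:00 am, 5:30 am-11:15 am, 12:45 pm-1:45 pm.
3:15 am-4:45 am is untouched.
7:45 am-9:00 am lies entirely inside B → drops out.
12:30 pm-3:30 pm with B removed leaves 12:30 pm-12:45 pm, 1:45 pm-3:30 pm.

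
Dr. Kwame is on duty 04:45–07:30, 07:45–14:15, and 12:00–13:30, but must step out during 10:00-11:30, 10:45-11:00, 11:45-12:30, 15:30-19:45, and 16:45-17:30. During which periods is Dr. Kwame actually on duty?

Merge the first list: 04:45–07:30, 07:45–14:15.
Merge the second list: 10:00–11:30, 11:45–12:30, 15:30–19:45.
04:45–07:30 is untouched.
07:45–14:15 with B removed leaves 07:45–10:00, 11:30–11:45, 12:30–14:15.

04:45–07:30, 07:45–10:00, 11:30–11:45, 12:30–14:15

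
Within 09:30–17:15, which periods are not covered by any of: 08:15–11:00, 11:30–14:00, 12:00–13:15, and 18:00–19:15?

11:00–11:30, 14:00–17:15

After merging, the occupied span is 08:15–11:00, 11:30–14:00, 18:00–19:15.
Complement within 09:30–17:15: 11:00–11:30, 14:00–17:15.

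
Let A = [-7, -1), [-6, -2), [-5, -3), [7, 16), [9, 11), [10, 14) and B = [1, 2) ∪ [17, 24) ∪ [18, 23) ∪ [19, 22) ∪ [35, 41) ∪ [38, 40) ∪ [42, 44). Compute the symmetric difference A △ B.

[-7, -1) ∪ [1, 2) ∪ [7, 16) ∪ [17, 24) ∪ [35, 41) ∪ [42, 44)

Merge the first list: [-7, -1), [7, 16).
Merge the second list: [1, 2), [17, 24), [35, 41), [42, 44).
Only in the first: [-7, -1), [7, 16).
Only in the second: [1, 2), [17, 24), [35, 41), [42, 44).
Together these are the periods covered by exactly one.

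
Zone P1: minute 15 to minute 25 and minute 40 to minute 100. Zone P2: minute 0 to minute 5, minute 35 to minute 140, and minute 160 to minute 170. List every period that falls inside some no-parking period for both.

minute 40 to minute 100

minute 15 to minute 25 falls entirely outside B.
minute 40 to minute 100 overlaps B on minute 40 to minute 100.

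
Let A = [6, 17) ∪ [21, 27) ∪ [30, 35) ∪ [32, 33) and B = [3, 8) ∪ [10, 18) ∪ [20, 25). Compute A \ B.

[8, 10) ∪ [25, 27) ∪ [30, 35)

A, merged: [6, 17), [21, 27), [30, 35).
[6, 17) minus B → [8, 10).
[21, 27) minus B → [25, 27).
[30, 35): no B overlap → unchanged.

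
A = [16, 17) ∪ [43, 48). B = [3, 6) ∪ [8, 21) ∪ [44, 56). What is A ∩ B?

[16, 17) ∪ [44, 48)

[16, 17) meets the second set on [16, 17).
[43, 48) meets the second set on [44, 48).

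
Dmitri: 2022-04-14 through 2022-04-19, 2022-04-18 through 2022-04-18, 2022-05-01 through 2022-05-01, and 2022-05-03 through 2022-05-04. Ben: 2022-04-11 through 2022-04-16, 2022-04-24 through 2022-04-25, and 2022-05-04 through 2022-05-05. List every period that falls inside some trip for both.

A, merged: 2022-04-14 through 2022-04-19, 2022-05-01 through 2022-05-01, 2022-05-03 through 2022-05-04.
2022-04-14 through 2022-04-19 ∩ B → 2022-04-14 through 2022-04-16.
2022-05-01 through 2022-05-01 meets no B interval.
2022-05-03 through 2022-05-04 ∩ B → 2022-05-04 through 2022-05-04.

2022-04-14 through 2022-04-16, 2022-05-04 through 2022-05-04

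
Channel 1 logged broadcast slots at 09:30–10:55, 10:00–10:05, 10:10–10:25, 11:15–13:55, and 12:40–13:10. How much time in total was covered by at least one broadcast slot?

Merged: 09:30–10:55, 11:15–13:55.
Lengths: 1 h 25 min + 2 h 40 min = 4 h 5 min.

4 h 5 min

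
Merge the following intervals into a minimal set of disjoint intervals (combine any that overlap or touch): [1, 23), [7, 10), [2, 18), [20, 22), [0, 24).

Sort by start: [0, 24), [1, 23), [2, 18), [7, 10), [20, 22).
[1, 23) overlaps/touches [0, 24) → extend to [0, 24).
[2, 18) overlaps/touches [0, 24) → extend to [0, 24).
[7, 10) overlaps/touches [0, 24) → extend to [0, 24).
[20, 22) overlaps/touches [0, 24) → extend to [0, 24).

[0, 24)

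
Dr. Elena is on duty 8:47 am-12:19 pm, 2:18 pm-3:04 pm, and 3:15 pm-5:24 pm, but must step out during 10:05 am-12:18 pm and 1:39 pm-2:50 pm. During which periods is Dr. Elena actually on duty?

8:47 am-12:19 pm minus B → 8:47 am-10:05 am, 12:18 pm-12:19 pm.
2:18 pm-3:04 pm minus B → 2:50 pm-3:04 pm.
3:15 pm-5:24 pm: no B overlap → unchanged.

8:47 am-10:05 am, 12:18 pm-12:19 pm, 2:50 pm-3:04 pm, 3:15 pm-5:24 pm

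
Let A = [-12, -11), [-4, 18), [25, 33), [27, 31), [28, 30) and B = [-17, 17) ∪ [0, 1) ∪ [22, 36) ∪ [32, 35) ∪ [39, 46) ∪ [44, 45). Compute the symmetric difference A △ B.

[-17, -12) ∪ [-11, -4) ∪ [17, 18) ∪ [22, 25) ∪ [33, 36) ∪ [39, 46)

Merge the first list: [-12, -11), [-4, 18), [25, 33).
Merge the second list: [-17, 17), [22, 36), [39, 46).
Only in the first: [17, 18).
Only in the second: [-17, -12), [-11, -4), [22, 25), [33, 36), [39, 46).
Together these are the periods covered by exactly one.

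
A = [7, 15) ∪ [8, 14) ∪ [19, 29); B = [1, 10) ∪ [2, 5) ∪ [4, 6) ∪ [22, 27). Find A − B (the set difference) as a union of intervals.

Merge the first list: [7, 15), [19, 29).
Merge the second list: [1, 10), [22, 27).
[7, 15) \ B = [10, 15).
[19, 29) \ B = [19, 22), [27, 29).

[10, 15) ∪ [19, 22) ∪ [27, 29)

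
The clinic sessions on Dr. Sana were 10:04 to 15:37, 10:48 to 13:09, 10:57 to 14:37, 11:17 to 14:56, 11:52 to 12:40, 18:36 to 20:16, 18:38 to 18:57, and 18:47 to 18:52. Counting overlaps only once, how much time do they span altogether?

7 h 13 min

Merged: 10:04–15:37, 18:36–20:16.
Lengths: 5 h 33 min + 1 h 40 min = 7 h 13 min.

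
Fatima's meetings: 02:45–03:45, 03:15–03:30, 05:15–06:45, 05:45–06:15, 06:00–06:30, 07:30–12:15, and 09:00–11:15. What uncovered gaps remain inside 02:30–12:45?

02:30-02:45, 03:45-05:15, 06:45-07:30, 12:15-12:45

After merging, the occupied span is 02:45-03:45, 05:15-06:45, 07:30-12:15.
Uncovered inside 02:30-12:45: 02:30-02:45, 03:45-05:15, 06:45-07:30, 12:15-12:45.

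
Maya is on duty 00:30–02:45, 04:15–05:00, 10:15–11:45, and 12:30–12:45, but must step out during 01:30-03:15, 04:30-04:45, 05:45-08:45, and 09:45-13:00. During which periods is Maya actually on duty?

00:30–02:45 with B removed leaves 00:30–01:30.
04:15–05:00 with B removed leaves 04:15–04:30, 04:45–05:00.
10:15–11:45 lies entirely inside B → drops out.
12:30–12:45 lies entirely inside B → drops out.

00:30–01:30, 04:15–04:30, 04:45–05:00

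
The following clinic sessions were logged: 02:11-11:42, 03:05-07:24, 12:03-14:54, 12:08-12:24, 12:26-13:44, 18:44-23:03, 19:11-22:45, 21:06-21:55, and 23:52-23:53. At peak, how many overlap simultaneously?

3

Walk the sorted start/end points keeping a running depth.
The depth first hits 3 at 21:06.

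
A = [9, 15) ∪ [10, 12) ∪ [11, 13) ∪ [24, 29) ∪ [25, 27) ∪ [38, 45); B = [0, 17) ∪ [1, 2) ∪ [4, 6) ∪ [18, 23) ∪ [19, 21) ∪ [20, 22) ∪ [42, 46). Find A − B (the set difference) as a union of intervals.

First set merges to [9, 15), [24, 29), [38, 45).
Second set merges to [0, 17), [18, 23), [42, 46).
[9, 15): fully covered by B → removed.
[24, 29): no B overlap → unchanged.
[38, 45) minus B → [38, 42).

[24, 29) ∪ [38, 42)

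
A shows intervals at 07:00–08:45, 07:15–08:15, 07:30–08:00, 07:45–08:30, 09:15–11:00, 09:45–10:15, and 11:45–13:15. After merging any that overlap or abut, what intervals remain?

07:15–08:15 overlaps/touches 07:00–08:45 → extend to 07:00–08:45.
07:30–08:00 overlaps/touches 07:00–08:45 → extend to 07:00–08:45.
07:45–08:30 overlaps/touches 07:00–08:45 → extend to 07:00–08:45.
09:15–11:00 is disjoint → start new block.
09:45–10:15 overlaps/touches 09:15–11:00 → extend to 09:15–11:00.
11:45–13:15 is disjoint → start new block.

07:00–08:45, 09:15–11:00, 11:45–13:15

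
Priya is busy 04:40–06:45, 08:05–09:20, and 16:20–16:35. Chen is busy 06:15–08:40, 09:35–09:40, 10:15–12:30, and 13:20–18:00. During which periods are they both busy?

04:40–06:45 overlaps B on 06:15–06:45.
08:05–09:20 overlaps B on 08:05–08:40.
16:20–16:35 overlaps B on 16:20–16:35.

06:15–06:45, 08:05–08:40, 16:20–16:35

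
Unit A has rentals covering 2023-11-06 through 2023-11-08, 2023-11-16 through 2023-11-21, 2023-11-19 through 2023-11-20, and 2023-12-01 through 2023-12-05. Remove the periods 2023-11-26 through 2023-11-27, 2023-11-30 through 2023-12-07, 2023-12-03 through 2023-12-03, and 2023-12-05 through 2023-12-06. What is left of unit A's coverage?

First set merges to 2023-11-06 through 2023-11-08, 2023-11-16 through 2023-11-21, 2023-12-01 through 2023-12-05.
Second set merges to 2023-11-26 through 2023-11-27, 2023-11-30 through 2023-12-07.
2023-11-06 through 2023-11-08 is untouched.
2023-11-16 through 2023-11-21 is untouched.
2023-12-01 through 2023-12-05 lies entirely inside B → drops out.

2023-11-06 through 2023-11-08, 2023-11-16 through 2023-11-21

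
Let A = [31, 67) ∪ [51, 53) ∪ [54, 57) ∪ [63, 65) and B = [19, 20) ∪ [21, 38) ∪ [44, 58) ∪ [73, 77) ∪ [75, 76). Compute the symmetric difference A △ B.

First set merges to [31, 67).
Second set merges to [19, 20), [21, 38), [44, 58), [73, 77).
Only in the first: [38, 44), [58, 67).
Only in the second: [19, 20), [21, 31), [73, 77).
Together these are the periods covered by exactly one.

[19, 20) ∪ [21, 31) ∪ [38, 44) ∪ [58, 67) ∪ [73, 77)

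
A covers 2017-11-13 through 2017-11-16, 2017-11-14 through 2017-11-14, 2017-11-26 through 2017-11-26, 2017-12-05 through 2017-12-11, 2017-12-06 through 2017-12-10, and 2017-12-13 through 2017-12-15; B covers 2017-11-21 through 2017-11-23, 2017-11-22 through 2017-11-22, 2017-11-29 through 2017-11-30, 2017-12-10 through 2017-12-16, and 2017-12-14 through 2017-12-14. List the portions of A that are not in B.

A, merged: 2017-11-13 through 2017-11-16, 2017-11-26 through 2017-11-26, 2017-12-05 through 2017-12-11, 2017-12-13 through 2017-12-15.
B, merged: 2017-11-21 through 2017-11-23, 2017-11-29 through 2017-11-30, 2017-12-10 through 2017-12-16.
2017-11-13 through 2017-11-16: nothing removed.
2017-11-26 through 2017-11-26: nothing removed.
2017-12-05 through 2017-12-11 \ B = 2017-12-05 through 2017-12-09.
2017-12-13 through 2017-12-15: entirely removed.

2017-11-13 through 2017-11-16, 2017-11-26 through 2017-11-26, 2017-12-05 through 2017-12-09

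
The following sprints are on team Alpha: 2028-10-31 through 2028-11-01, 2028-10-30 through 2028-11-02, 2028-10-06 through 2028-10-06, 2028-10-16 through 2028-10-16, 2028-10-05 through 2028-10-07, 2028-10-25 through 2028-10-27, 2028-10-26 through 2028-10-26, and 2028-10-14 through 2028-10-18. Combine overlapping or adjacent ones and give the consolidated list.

Sort by start: 2028-10-05 through 2028-10-07, 2028-10-06 through 2028-10-06, 2028-10-14 through 2028-10-18, 2028-10-16 through 2028-10-16, 2028-10-25 through 2028-10-27, 2028-10-26 through 2028-10-26, 2028-10-30 through 2028-11-02, 2028-10-31 through 2028-11-01.
2028-10-06 through 2028-10-06 overlaps/touches 2028-10-05 through 2028-10-07 → extend to 2028-10-05 through 2028-10-07.
2028-10-14 through 2028-10-18 is disjoint → start new block.
2028-10-16 through 2028-10-16 overlaps/touches 2028-10-14 through 2028-10-18 → extend to 2028-10-14 through 2028-10-18.
2028-10-25 through 2028-10-27 is disjoint → start new block.
2028-10-26 through 2028-10-26 overlaps/touches 2028-10-25 through 2028-10-27 → extend to 2028-10-25 through 2028-10-27.
2028-10-30 through 2028-11-02 is disjoint → start new block.
2028-10-31 through 2028-11-01 overlaps/touches 2028-10-30 through 2028-11-02 → extend to 2028-10-30 through 2028-11-02.

2028-10-05 through 2028-10-07, 2028-10-14 through 2028-10-18, 2028-10-25 through 2028-10-27, 2028-10-30 through 2028-11-02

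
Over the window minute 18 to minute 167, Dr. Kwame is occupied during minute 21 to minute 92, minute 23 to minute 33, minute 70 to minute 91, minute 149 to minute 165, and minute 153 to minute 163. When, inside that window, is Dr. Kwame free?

After merging, the occupied span is minute 21 to minute 92, minute 149 to minute 165.
Uncovered inside minute 18 to minute 167: minute 18 to minute 21, minute 92 to minute 149, minute 165 to minute 167.

minute 18 to minute 21, minute 92 to minute 149, minute 165 to minute 167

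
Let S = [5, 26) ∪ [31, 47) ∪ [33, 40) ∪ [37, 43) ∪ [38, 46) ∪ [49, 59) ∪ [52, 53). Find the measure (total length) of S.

Merged: [5, 26), [31, 47), [49, 59).
Lengths: 21 + 16 + 10 = 47.

47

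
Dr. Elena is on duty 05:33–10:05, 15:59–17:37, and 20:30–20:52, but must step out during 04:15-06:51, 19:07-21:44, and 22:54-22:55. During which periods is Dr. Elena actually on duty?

05:33–10:05 minus B → 06:51–10:05.
15:59–17:37: no B overlap → unchanged.
20:30–20:52: fully covered by B → removed.

06:51–10:05, 15:59–17:37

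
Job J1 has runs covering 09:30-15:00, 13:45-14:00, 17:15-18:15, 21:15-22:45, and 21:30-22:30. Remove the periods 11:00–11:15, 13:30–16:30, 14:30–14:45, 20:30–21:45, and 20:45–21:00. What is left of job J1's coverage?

A, merged: 09:30–15:00, 17:15–18:15, 21:15–22:45.
B, merged: 11:00–11:15, 13:30–16:30, 20:30–21:45.
09:30–15:00 with B removed leaves 09:30–11:00, 11:15–13:30.
17:15–18:15 is untouched.
21:15–22:45 with B removed leaves 21:45–22:45.

09:30–11:00, 11:15–13:30, 17:15–18:15, 21:45–22:45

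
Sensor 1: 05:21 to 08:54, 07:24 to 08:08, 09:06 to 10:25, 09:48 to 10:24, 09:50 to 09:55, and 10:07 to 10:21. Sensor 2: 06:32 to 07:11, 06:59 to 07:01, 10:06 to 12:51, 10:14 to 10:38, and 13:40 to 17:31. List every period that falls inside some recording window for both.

A, merged: 05:21–08:54, 09:06–10:25.
B, merged: 06:32–07:11, 10:06–12:51, 13:40–17:31.
05:21–08:54 meets the second set on 06:32–07:11.
09:06–10:25 meets the second set on 10:06–10:25.

06:32–07:11, 10:06–10:25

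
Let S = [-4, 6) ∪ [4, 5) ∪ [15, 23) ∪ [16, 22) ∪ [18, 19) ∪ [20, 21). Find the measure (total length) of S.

18

Merged: [-4, 6), [15, 23).
Lengths: 10 + 8 = 18.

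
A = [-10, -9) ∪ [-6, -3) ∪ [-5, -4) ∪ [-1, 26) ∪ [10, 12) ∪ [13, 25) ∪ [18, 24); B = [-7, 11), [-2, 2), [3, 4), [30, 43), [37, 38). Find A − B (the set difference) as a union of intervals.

[-10, -9) ∪ [11, 26)

First set merges to [-10, -9), [-6, -3), [-1, 26).
Second set merges to [-7, 11), [30, 43).
[-10, -9): no B overlap → unchanged.
[-6, -3): fully covered by B → removed.
[-1, 26) minus B → [11, 26).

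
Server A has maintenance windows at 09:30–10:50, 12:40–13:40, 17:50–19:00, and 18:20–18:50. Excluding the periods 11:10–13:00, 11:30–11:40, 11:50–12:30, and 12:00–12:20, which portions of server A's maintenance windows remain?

First set merges to 09:30–10:50, 12:40–13:40, 17:50–19:00.
Second set merges to 11:10–13:00.
09:30–10:50: no B overlap → unchanged.
12:40–13:40 minus B → 13:00–13:40.
17:50–19:00: no B overlap → unchanged.

09:30–10:50, 13:00–13:40, 17:50–19:00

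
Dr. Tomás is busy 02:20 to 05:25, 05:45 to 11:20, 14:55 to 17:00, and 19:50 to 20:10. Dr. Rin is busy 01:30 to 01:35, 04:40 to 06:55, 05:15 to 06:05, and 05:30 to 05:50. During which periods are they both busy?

Merge the second list: 01:30-01:35, 04:40-06:55.
02:20-05:25 overlaps B on 04:40-05:25.
05:45-11:20 overlaps B on 05:45-06:55.
14:55-17:00 falls entirely outside B.
19:50-20:10 falls entirely outside B.

04:40-05:25, 05:45-06:55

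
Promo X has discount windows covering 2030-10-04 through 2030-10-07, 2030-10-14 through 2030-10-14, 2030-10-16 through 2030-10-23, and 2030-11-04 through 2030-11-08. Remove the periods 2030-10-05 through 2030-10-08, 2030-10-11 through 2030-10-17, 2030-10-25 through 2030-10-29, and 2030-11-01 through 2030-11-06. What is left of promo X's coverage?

2030-10-04 through 2030-10-04, 2030-10-18 through 2030-10-23, 2030-11-07 through 2030-11-08

2030-10-04 through 2030-10-07 with B removed leaves 2030-10-04 through 2030-10-04.
2030-10-14 through 2030-10-14 lies entirely inside B → drops out.
2030-10-16 through 2030-10-23 with B removed leaves 2030-10-18 through 2030-10-23.
2030-11-04 through 2030-11-08 with B removed leaves 2030-11-07 through 2030-11-08.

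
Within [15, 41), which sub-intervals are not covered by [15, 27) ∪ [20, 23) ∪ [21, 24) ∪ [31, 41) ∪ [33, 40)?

The merged coverage is [15, 27), [31, 41).
Complement within [15, 41): [27, 31).

[27, 31)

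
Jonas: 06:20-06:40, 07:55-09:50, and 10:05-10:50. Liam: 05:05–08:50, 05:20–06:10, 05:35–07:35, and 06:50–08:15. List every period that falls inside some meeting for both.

B, merged: 05:05-08:50.
06:20-06:40 ∩ B → 06:20-06:40.
07:55-09:50 ∩ B → 07:55-08:50.
10:05-10:50 meets no B interval.

06:20-06:40, 07:55-08:50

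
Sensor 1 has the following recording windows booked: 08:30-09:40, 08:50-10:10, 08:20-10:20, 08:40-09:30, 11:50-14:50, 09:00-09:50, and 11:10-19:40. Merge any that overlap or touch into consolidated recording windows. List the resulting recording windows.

08:20–10:20, 11:10–19:40

Sort by start: 08:20–10:20, 08:30–09:40, 08:40–09:30, 08:50–10:10, 09:00–09:50, 11:10–19:40, 11:50–14:50.
08:30–09:40 overlaps/touches 08:20–10:20 → extend to 08:20–10:20.
08:40–09:30 overlaps/touches 08:20–10:20 → extend to 08:20–10:20.
08:50–10:10 overlaps/touches 08:20–10:20 → extend to 08:20–10:20.
09:00–09:50 overlaps/touches 08:20–10:20 → extend to 08:20–10:20.
11:10–19:40 is disjoint → start new block.
11:50–14:50 overlaps/touches 11:10–19:40 → extend to 11:10–19:40.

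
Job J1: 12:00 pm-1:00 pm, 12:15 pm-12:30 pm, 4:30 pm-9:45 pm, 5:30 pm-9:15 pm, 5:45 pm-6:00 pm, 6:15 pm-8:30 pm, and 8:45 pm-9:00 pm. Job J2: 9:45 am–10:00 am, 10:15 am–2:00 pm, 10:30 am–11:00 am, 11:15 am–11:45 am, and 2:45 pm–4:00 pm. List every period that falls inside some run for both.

Merge the first list: 12:00 pm-1:00 pm, 4:30 pm-9:45 pm.
Merge the second list: 9:45 am-10:00 am, 10:15 am-2:00 pm, 2:45 pm-4:00 pm.
12:00 pm-1:00 pm overlaps B on 12:00 pm-1:00 pm.
4:30 pm-9:45 pm falls entirely outside B.

12:00 pm-1:00 pm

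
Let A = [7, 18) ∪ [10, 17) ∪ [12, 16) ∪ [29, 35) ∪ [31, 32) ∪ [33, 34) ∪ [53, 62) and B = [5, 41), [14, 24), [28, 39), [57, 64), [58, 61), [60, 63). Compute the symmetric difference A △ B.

[5, 7) ∪ [18, 29) ∪ [35, 41) ∪ [53, 57) ∪ [62, 64)

Merge the first list: [7, 18), [29, 35), [53, 62).
Merge the second list: [5, 41), [57, 64).
A but not B: [53, 57).
B but not A: [5, 7), [18, 29), [35, 41), [62, 64).
Combining gives A △ B.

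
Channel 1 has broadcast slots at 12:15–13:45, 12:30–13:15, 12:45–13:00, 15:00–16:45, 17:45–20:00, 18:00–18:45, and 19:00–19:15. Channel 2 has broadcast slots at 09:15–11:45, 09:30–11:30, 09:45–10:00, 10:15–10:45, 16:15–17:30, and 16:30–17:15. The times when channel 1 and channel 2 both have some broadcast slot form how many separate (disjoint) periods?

Merge the first list: 12:15–13:45, 15:00–16:45, 17:45–20:00.
Merge the second list: 09:15–11:45, 16:15–17:30.
A ∩ B = 16:15–16:45.
That is 1 disjoint piece.

1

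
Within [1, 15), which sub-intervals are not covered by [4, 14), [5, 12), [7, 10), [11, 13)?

[1, 4) ∪ [14, 15)

The merged coverage is [4, 14).
Complement within [1, 15): [1, 4), [14, 15).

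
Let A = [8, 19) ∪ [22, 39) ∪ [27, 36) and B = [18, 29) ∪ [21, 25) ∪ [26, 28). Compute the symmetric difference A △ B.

[8, 18) ∪ [19, 22) ∪ [29, 39)

Merge the first list: [8, 19), [22, 39).
Merge the second list: [18, 29).
Only in the first: [8, 18), [29, 39).
Only in the second: [19, 22).
Together these are the periods covered by exactly one.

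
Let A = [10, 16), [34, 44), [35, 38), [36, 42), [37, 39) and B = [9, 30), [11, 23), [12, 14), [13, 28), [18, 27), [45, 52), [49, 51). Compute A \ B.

[34, 44)

A, merged: [10, 16), [34, 44).
B, merged: [9, 30), [45, 52).
[10, 16): entirely removed.
[34, 44): nothing removed.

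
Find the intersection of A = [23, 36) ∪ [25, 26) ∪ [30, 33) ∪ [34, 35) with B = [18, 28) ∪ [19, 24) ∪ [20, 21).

A, merged: [23, 36).
B, merged: [18, 28).
[23, 36) ∩ B → [23, 28).

[23, 28)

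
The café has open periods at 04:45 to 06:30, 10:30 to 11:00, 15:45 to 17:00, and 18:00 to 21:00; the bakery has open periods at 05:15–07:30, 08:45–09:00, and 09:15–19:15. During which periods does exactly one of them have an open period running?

A but not B: 04:45–05:15, 19:15–21:00.
B but not A: 06:30–07:30, 08:45–09:00, 09:15–10:30, 11:00–15:45, 17:00–18:00.
Combining gives A △ B.

04:45–05:15, 06:30–07:30, 08:45–09:00, 09:15–10:30, 11:00–15:45, 17:00–18:00, 19:15–21:00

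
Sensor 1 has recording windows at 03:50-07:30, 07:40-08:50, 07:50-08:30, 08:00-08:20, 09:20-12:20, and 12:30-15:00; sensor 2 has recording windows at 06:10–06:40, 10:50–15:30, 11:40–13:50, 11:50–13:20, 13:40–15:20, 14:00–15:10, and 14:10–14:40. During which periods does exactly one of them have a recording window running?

Merge the first list: 03:50–07:30, 07:40–08:50, 09:20–12:20, 12:30–15:00.
Merge the second list: 06:10–06:40, 10:50–15:30.
A but not B: 03:50–06:10, 06:40–07:30, 07:40–08:50, 09:20–10:50.
B but not A: 12:20–12:30, 15:00–15:30.
Combining gives A △ B.

03:50–06:10, 06:40–07:30, 07:40–08:50, 09:20–10:50, 12:20–12:30, 15:00–15:30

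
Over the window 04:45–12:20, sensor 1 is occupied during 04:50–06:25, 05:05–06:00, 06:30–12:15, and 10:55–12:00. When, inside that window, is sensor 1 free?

After merging, the occupied span is 04:50–06:25, 06:30–12:15.
Gaps within 04:45–12:20: 04:45–04:50, 06:25–06:30, 12:15–12:20.

04:45–04:50, 06:25–06:30, 12:15–12:20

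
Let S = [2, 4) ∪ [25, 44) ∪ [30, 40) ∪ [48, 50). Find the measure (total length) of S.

Merged: [2, 4), [25, 44), [48, 50).
Lengths: 2 + 19 + 2 = 23.

23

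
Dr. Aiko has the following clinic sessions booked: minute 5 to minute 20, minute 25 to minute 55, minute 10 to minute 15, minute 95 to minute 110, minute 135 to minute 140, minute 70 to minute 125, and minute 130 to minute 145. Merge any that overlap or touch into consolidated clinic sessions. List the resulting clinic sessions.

minute 5 to minute 20, minute 25 to minute 55, minute 70 to minute 125, minute 130 to minute 145

Sort by start: minute 5 to minute 20, minute 10 to minute 15, minute 25 to minute 55, minute 70 to minute 125, minute 95 to minute 110, minute 130 to minute 145, minute 135 to minute 140.
minute 10 to minute 15 overlaps/touches minute 5 to minute 20 → extend to minute 5 to minute 20.
minute 25 to minute 55 is disjoint → start new block.
minute 70 to minute 125 is disjoint → start new block.
minute 95 to minute 110 overlaps/touches minute 70 to minute 125 → extend to minute 70 to minute 125.
minute 130 to minute 145 is disjoint → start new block.
minute 135 to minute 140 overlaps/touches minute 130 to minute 145 → extend to minute 130 to minute 145.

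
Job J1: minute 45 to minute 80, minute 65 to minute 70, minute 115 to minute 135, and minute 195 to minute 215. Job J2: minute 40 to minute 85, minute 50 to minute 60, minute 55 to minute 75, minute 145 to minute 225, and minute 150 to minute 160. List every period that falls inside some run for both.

minute 45 to minute 80, minute 195 to minute 215

Merge the first list: minute 45 to minute 80, minute 115 to minute 135, minute 195 to minute 215.
Merge the second list: minute 40 to minute 85, minute 145 to minute 225.
minute 45 to minute 80 meets the second set on minute 45 to minute 80.
minute 115 to minute 135: no overlap with the second set.
minute 195 to minute 215 meets the second set on minute 195 to minute 215.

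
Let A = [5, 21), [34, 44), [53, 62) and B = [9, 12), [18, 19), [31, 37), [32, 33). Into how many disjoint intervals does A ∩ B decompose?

Merge the second list: [9, 12), [18, 19), [31, 37).
A ∩ B = [9, 12), [18, 19), [34, 37).
That is 3 disjoint pieces.

3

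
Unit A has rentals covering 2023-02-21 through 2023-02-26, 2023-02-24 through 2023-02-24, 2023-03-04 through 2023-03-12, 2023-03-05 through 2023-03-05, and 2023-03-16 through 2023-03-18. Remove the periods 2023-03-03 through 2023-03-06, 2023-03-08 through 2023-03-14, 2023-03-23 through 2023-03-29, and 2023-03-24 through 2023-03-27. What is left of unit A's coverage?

2023-02-21 through 2023-02-26, 2023-03-07 through 2023-03-07, 2023-03-16 through 2023-03-18

Merge the first list: 2023-02-21 through 2023-02-26, 2023-03-04 through 2023-03-12, 2023-03-16 through 2023-03-18.
Merge the second list: 2023-03-03 through 2023-03-06, 2023-03-08 through 2023-03-14, 2023-03-23 through 2023-03-29.
2023-02-21 through 2023-02-26 is untouched.
2023-03-04 through 2023-03-12 with B removed leaves 2023-03-07 through 2023-03-07.
2023-03-16 through 2023-03-18 is untouched.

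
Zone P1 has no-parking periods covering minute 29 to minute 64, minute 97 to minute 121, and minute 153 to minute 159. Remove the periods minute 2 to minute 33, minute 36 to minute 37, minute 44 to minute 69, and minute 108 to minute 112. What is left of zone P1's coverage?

minute 29 to minute 64 \ B = minute 33 to minute 36, minute 37 to minute 44.
minute 97 to minute 121 \ B = minute 97 to minute 108, minute 112 to minute 121.
minute 153 to minute 159: nothing removed.

minute 33 to minute 36, minute 37 to minute 44, minute 97 to minute 108, minute 112 to minute 121, minute 153 to minute 159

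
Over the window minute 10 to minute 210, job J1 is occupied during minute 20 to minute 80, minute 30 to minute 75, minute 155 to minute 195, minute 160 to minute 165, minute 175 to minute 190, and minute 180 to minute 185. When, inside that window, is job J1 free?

minute 10 to minute 20, minute 80 to minute 155, minute 195 to minute 210

Covered (merged): minute 20 to minute 80, minute 155 to minute 195.
Complement within minute 10 to minute 210: minute 10 to minute 20, minute 80 to minute 155, minute 195 to minute 210.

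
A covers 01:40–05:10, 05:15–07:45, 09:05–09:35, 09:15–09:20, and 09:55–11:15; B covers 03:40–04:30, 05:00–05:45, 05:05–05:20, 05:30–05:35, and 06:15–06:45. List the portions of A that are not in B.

First set merges to 01:40–05:10, 05:15–07:45, 09:05–09:35, 09:55–11:15.
Second set merges to 03:40–04:30, 05:00–05:45, 06:15–06:45.
01:40–05:10 minus B → 01:40–03:40, 04:30–05:00.
05:15–07:45 minus B → 05:45–06:15, 06:45–07:45.
09:05–09:35: no B overlap → unchanged.
09:55–11:15: no B overlap → unchanged.

01:40–03:40, 04:30–05:00, 05:45–06:15, 06:45–07:45, 09:05–09:35, 09:55–11:15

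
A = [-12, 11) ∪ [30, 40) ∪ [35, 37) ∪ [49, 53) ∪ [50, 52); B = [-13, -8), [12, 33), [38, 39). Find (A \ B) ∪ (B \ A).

First set merges to [-12, 11), [30, 40), [49, 53).
Only in the first: [-8, 11), [33, 38), [39, 40), [49, 53).
Only in the second: [-13, -12), [12, 30).
Together these are the periods covered by exactly one.

[-13, -12) ∪ [-8, 11) ∪ [12, 30) ∪ [33, 38) ∪ [39, 40) ∪ [49, 53)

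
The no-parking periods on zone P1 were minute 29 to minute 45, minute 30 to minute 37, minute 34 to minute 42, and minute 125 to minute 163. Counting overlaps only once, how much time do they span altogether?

54 minutes

Merged: minute 29 to minute 45, minute 125 to minute 163.
Lengths: 16 minutes + 38 minutes = 54 minutes.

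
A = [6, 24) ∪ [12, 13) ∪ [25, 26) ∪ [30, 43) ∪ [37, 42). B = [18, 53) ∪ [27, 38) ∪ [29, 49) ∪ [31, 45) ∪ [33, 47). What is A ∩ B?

Merge the first list: [6, 24), [25, 26), [30, 43).
Merge the second list: [18, 53).
[6, 24) ∩ B → [18, 24).
[25, 26) ∩ B → [25, 26).
[30, 43) ∩ B → [30, 43).

[18, 24) ∪ [25, 26) ∪ [30, 43)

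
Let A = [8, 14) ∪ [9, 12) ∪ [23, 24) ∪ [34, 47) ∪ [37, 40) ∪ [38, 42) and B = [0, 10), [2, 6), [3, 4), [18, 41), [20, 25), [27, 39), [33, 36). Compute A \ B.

[10, 14) ∪ [41, 47)

Merge the first list: [8, 14), [23, 24), [34, 47).
Merge the second list: [0, 10), [18, 41).
[8, 14) with B removed leaves [10, 14).
[23, 24) lies entirely inside B → drops out.
[34, 47) with B removed leaves [41, 47).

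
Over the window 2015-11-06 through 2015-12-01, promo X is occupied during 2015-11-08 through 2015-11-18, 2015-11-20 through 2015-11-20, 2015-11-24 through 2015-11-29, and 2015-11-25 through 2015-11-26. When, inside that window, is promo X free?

2015-11-06 through 2015-11-07, 2015-11-19 through 2015-11-19, 2015-11-21 through 2015-11-23, 2015-11-30 through 2015-12-01

The merged coverage is 2015-11-08 through 2015-11-18, 2015-11-20 through 2015-11-20, 2015-11-24 through 2015-11-29.
Uncovered inside 2015-11-06 through 2015-12-01: 2015-11-06 through 2015-11-07, 2015-11-19 through 2015-11-19, 2015-11-21 through 2015-11-23, 2015-11-30 through 2015-12-01.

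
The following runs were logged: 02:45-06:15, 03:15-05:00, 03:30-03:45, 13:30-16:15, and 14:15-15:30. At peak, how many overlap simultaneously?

At 03:30, 3 of the intervals are simultaneously active.
No point has more.

3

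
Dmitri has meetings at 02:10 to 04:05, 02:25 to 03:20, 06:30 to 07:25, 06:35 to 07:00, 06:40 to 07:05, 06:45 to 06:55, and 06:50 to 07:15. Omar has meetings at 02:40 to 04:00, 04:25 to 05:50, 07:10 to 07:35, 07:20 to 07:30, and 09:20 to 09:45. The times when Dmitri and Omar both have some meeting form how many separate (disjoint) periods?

2

Merge the first list: 02:10–04:05, 06:30–07:25.
Merge the second list: 02:40–04:00, 04:25–05:50, 07:10–07:35, 09:20–09:45.
A ∩ B = 02:40–04:00, 07:10–07:25.
That is 2 disjoint pieces.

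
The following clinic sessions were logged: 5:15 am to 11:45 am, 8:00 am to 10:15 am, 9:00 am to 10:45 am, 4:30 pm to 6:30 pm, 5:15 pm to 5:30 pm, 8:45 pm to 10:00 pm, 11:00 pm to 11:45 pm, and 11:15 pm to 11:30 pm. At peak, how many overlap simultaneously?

3

Sweep endpoints in order; track running count of active intervals.
Peak of 3 reached at 9:00 am.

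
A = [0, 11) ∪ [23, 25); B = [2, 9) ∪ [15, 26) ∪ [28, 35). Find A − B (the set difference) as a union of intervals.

[0, 11) with B removed leaves [0, 2), [9, 11).
[23, 25) lies entirely inside B → drops out.

[0, 2) ∪ [9, 11)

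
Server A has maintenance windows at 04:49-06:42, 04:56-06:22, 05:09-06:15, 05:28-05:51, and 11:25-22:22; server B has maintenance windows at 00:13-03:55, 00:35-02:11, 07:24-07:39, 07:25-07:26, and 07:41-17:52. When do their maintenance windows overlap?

11:25–17:52

Merge the first list: 04:49–06:42, 11:25–22:22.
Merge the second list: 00:13–03:55, 07:24–07:39, 07:41–17:52.
04:49–06:42 falls entirely outside B.
11:25–22:22 overlaps B on 11:25–17:52.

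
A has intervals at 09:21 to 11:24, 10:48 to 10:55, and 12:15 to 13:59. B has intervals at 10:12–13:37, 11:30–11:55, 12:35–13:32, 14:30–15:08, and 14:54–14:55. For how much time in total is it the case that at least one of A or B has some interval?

Merge the first list: 09:21–11:24, 12:15–13:59.
Merge the second list: 10:12–13:37, 14:30–15:08.
A ∪ B = 09:21–13:59, 14:30–15:08.
Total: 4 h 38 min + 38 min = 5 h 16 min.

5 h 16 min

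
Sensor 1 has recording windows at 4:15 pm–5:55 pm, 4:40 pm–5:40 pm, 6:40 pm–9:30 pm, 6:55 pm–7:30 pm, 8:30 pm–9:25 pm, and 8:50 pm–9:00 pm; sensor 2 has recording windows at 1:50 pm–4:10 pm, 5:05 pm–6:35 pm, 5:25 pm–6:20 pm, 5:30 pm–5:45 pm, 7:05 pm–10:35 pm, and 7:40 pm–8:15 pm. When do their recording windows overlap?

5:05 pm-5:55 pm, 7:05 pm-9:30 pm

A, merged: 4:15 pm-5:55 pm, 6:40 pm-9:30 pm.
B, merged: 1:50 pm-4:10 pm, 5:05 pm-6:35 pm, 7:05 pm-10:35 pm.
4:15 pm-5:55 pm overlaps B on 5:05 pm-5:55 pm.
6:40 pm-9:30 pm overlaps B on 7:05 pm-9:30 pm.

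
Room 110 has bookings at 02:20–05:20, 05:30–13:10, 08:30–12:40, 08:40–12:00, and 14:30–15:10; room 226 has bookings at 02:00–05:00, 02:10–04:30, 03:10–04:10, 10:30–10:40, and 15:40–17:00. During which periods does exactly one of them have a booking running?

A, merged: 02:20–05:20, 05:30–13:10, 14:30–15:10.
B, merged: 02:00–05:00, 10:30–10:40, 15:40–17:00.
A \ B = 05:00–05:20, 05:30–10:30, 10:40–13:10, 14:30–15:10.
B \ A = 02:00–02:20, 15:40–17:00.
Union of the two gives the symmetric difference.

02:00–02:20, 05:00–05:20, 05:30–10:30, 10:40–13:10, 14:30–15:10, 15:40–17:00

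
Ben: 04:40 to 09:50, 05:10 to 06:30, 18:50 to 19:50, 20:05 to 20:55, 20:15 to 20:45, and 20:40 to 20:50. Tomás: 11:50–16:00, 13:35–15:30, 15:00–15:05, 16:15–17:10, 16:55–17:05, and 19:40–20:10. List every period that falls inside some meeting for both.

First set merges to 04:40–09:50, 18:50–19:50, 20:05–20:55.
Second set merges to 11:50–16:00, 16:15–17:10, 19:40–20:10.
04:40–09:50 falls entirely outside B.
18:50–19:50 overlaps B on 19:40–19:50.
20:05–20:55 overlaps B on 20:05–20:10.

19:40–19:50, 20:05–20:10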